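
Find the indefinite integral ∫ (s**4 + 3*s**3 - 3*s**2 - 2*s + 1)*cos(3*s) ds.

s**4*sin(3*s)/3 + s**3*sin(3*s) + 4*s**3*cos(3*s)/9 - 13*s**2*sin(3*s)/9 + s**2*cos(3*s) - 4*s*sin(3*s)/3 - 26*s*cos(3*s)/27 + 53*sin(3*s)/81 - 4*cos(3*s)/9 + C

Use integration by parts with u = s**4 + 3*s**3 - 3*s**2 - 2*s + 1, dv = cos(3*s) ds, so v = sin(3*s)/3.
Apply parts 4 times (tabular method): alternate signs, differentiate u down to 0, integrate dv up.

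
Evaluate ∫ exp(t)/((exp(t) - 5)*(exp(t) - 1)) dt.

Let u = e^t, du = e^t dt.
The integral becomes ∫ du/((u-1)(u-5)); decompose into partial fractions.

log(exp(t) - 5)/4 - log(exp(t) - 1)/4 + C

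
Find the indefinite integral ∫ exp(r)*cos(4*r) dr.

4*exp(r)*sin(4*r)/17 + exp(r)*cos(4*r)/17 + C

Let I denote the integral. Integrate by parts with u = cos(4*r), dv = exp(r) dr, so v = exp(r): I = exp(r)*cos(4*r) + 4·∫ exp(r)*sin(4*r) dr.
Apply parts again with u = sin(4*r), dv = exp(r) dr: ∫ exp(r)*sin(4*r) dr = exp(r)*sin(4*r) − 4·I. Substituting back brings back I: I = 4*exp(r)*sin(4*r) + exp(r)*cos(4*r) − 16·I.
Solving for I: (1 + 16)·I equals the remaining terms, so I = (1/17)·(4*exp(r)*sin(4*r) + exp(r)*cos(4*r)).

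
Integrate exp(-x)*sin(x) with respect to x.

-exp(-x)*sin(x)/2 - exp(-x)*cos(x)/2 + C

Let I denote the integral. Integrate by parts with u = sin(x), dv = exp(-x) dx, so v = -exp(-x): I = -exp(-x)*sin(x) + ∫ exp(-x)*cos(x) dx.
Apply parts again with u = cos(x), dv = exp(-x) dx: ∫ exp(-x)*cos(x) dx = -exp(-x)*cos(x) − I. Substituting back brings back I: I = -exp(-x)*sin(x) - exp(-x)*cos(x) − I.
Solving for I: (1 + 1)·I equals the remaining terms, so I = (1/2)·(-exp(-x)*sin(x) - exp(-x)*cos(x)).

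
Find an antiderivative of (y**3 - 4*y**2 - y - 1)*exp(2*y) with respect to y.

Use integration by parts with u = y**3 - 4*y**2 - y - 1, dv = exp(2*y) dy, so v = exp(2*y)/2.
Apply parts 3 times (tabular method): alternate signs, differentiate u down to 0, integrate dv up.

(4*y**3 - 22*y**2 + 18*y - 13)*exp(2*y)/8 + C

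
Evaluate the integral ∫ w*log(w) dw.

Use integration by parts with u = log(w), dv = w dw.
Then du = 1/w dw and v = w**2/2.

w**2*log(w)/2 - w**2/4 + C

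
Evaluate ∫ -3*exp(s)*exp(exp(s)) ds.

Let u = exp(s), so du = (exp(s)) ds.
Rewriting, the integral becomes -3·∫ e^u du = -3·e^u.
Substituting back, u = exp(s).

-3*exp(exp(s)) + C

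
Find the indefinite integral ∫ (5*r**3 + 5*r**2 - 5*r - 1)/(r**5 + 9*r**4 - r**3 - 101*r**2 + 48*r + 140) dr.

Factor the denominator: (r - 2)**2*(r + 1)*(r + 5)*(r + 7).
Partial-fraction decomposition: -359/(243*(r + 7)) + 17/(14*(r + 5)) + 1/(54*(r + 1)) + 416/(1701*(r - 2)) + 7/(27*(r - 2)**2).
Integrate each term; A/(r−a) gives A·log|r−a|; A/(r−a)² gives −A/(r−a).

416*log(r - 2)/1701 + log(r + 1)/54 + 17*log(r + 5)/14 - 359*log(r + 7)/243 - 7/(27*r - 54) + C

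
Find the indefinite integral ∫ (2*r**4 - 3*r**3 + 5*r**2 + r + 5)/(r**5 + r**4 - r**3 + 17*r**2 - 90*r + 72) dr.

35*log(r - 2)/78 - log(r - 1)/5 + 157*log(r + 4)/150 + 229*log(r**2 + 9)/650 - 491*atan(r/3)/975 + C

Factor the denominator: (r - 2)*(r - 1)*(r + 4)*(r**2 + 9).
Partial-fraction decomposition: (229*r - 491)/(325*(r**2 + 9)) + 157/(150*(r + 4)) - 1/(5*(r - 1)) + 35/(78*(r - 2)).
Integrate each term; A/(r−a) gives A·log|r−a|; the (Br+D)/(r²+p²) term gives a log and an atan.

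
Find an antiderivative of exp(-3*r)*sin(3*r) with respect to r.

-exp(-3*r)*sin(3*r)/6 - exp(-3*r)*cos(3*r)/6 + C

Let I denote the integral. Integrate by parts with u = sin(3*r), dv = exp(-3*r) dr, so v = -exp(-3*r)/3: I = -exp(-3*r)*sin(3*r)/3 + ∫ exp(-3*r)*cos(3*r) dr.
Apply parts again with u = cos(3*r), dv = exp(-3*r) dr: ∫ exp(-3*r)*cos(3*r) dr = -exp(-3*r)*cos(3*r)/3 − I. Substituting back brings back I: I = -exp(-3*r)*sin(3*r)/3 - exp(-3*r)*cos(3*r)/3 − I.
Solving for I: (1 + 1)·I equals the remaining terms, so I = (1/2)·(-exp(-3*r)*sin(3*r)/3 - exp(-3*r)*cos(3*r)/3).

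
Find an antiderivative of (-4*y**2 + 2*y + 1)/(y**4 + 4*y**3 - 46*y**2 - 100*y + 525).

Factor the denominator: (y - 5)*(y - 3)*(y + 5)*(y + 7).
Partial-fraction decomposition: 209/(240*(y + 7)) - 109/(160*(y + 5)) + 29/(160*(y - 3)) - 89/(240*(y - 5)).
Integrate each term: A/(y−a) contributes A·log|y−a|.

-89*log(y - 5)/240 + 29*log(y - 3)/160 - 109*log(y + 5)/160 + 209*log(y + 7)/240 + C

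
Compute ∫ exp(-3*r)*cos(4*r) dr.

Let I denote the integral. Integrate by parts with u = cos(4*r), dv = exp(-3*r) dr, so v = -exp(-3*r)/3: I = -exp(-3*r)*cos(4*r)/3 − (4/3)·∫ exp(-3*r)*sin(4*r) dr.
Apply parts again with u = sin(4*r), dv = exp(-3*r) dr: ∫ exp(-3*r)*sin(4*r) dr = -exp(-3*r)*sin(4*r)/3 + (4/3)·I. Substituting back brings back I: I = 4*exp(-3*r)*sin(4*r)/9 - exp(-3*r)*cos(4*r)/3 − (16/9)·I.
Solving for I: (1 + 16/9)·I equals the remaining terms, so I = (9/25)·(4*exp(-3*r)*sin(4*r)/9 - exp(-3*r)*cos(4*r)/3).

4*exp(-3*r)*sin(4*r)/25 - 3*exp(-3*r)*cos(4*r)/25 + C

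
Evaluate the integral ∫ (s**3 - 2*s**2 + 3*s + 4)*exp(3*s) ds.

Use integration by parts with u = s**3 - 2*s**2 + 3*s + 4, dv = exp(3*s) ds, so v = exp(3*s)/3.
Apply parts 3 times (tabular method): alternate signs, differentiate u down to 0, integrate dv up.

(3*s**3 - 9*s**2 + 15*s + 7)*exp(3*s)/9 + C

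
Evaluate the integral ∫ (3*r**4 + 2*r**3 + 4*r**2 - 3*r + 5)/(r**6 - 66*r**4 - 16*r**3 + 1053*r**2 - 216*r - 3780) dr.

8069*log(r - 7)/22464 - 121597*log(r - 3)/518400 - 59*log(r + 2)/2700 + 1745*log(r + 5)/2304 - 3623*log(r + 6)/4212 + 329/(1440*r - 4320) + C

Factor the denominator: (r - 7)*(r - 3)**2*(r + 2)*(r + 5)*(r + 6).
Partial-fraction decomposition: -3623/(4212*(r + 6)) + 1745/(2304*(r + 5)) - 59/(2700*(r + 2)) - 121597/(518400*(r - 3)) - 329/(1440*(r - 3)**2) + 8069/(22464*(r - 7)).
Integrate each term; A/(r−a) gives A·log|r−a|; A/(r−a)² gives −A/(r−a).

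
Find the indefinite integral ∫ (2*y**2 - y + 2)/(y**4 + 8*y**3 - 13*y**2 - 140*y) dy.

-log(y)/70 + 5*log(y - 4)/66 + 19*log(y + 5)/30 - 107*log(y + 7)/154 + C

Factor the denominator: y*(y - 4)*(y + 5)*(y + 7).
Partial-fraction decomposition: -107/(154*(y + 7)) + 19/(30*(y + 5)) + 5/(66*(y - 4)) - 1/(70*y).
Integrate each term: A/(y−a) contributes A·log|y−a|.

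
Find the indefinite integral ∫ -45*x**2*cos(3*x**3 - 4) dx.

-5*sin(3*x**3 - 4) + C

Let u = 3*x**3 - 4, so du = (9*x**2) dx.
Rewriting, the integral becomes -5·∫ cos(u) du = -5·sin(u).
Substituting back, u = 3*x**3 - 4.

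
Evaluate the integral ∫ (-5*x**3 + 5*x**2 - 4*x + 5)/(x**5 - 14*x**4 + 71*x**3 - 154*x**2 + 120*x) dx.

Factor the denominator: x*(x - 5)*(x - 4)*(x - 3)*(x - 2).
Partial-fraction decomposition: 23/(12*(x - 2)) - 97/(6*(x - 3)) + 251/(8*(x - 4)) - 103/(6*(x - 5)) + 1/(24*x).
Integrate each term: A/(x−a) contributes A·log|x−a|.

log(x)/24 - 103*log(x - 5)/6 + 251*log(x - 4)/8 - 97*log(x - 3)/6 + 23*log(x - 2)/12 + C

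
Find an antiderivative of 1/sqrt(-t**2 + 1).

Substitute t = sin(θ), so dt = cos(θ) dθ and the radical becomes sqrt(-t**2 + 1) = cos(θ) by the Pythagorean identity.
Integrate the resulting trig expression in θ, then back-substitute θ = asin(t), sin(θ) = t, cos(θ) = sqrt(-t**2 + 1) (absorbing any constant into C).

asin(t) + C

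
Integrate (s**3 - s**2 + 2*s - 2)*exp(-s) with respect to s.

Use integration by parts with u = s**3 - s**2 + 2*s - 2, dv = exp(-s) ds, so v = -exp(-s).
Apply parts 3 times (tabular method): alternate signs, differentiate u down to 0, integrate dv up.

(-s**3 - 2*s**2 - 6*s - 4)*exp(-s) + C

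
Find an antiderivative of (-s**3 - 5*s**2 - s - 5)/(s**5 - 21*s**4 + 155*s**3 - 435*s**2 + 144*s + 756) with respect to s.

-75*log(s - 7)/4 + 8026*log(s - 6)/441 + 5*log(s - 3)/9 - log(s + 1)/196 - 407/(21*s - 126) + C

Factor the denominator: (s - 7)*(s - 6)**2*(s - 3)*(s + 1).
Partial-fraction decomposition: -1/(196*(s + 1)) + 5/(9*(s - 3)) + 8026/(441*(s - 6)) + 407/(21*(s - 6)**2) - 75/(4*(s - 7)).
Integrate each term; A/(s−a) gives A·log|s−a|; A/(s−a)² gives −A/(s−a).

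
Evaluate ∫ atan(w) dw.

w*atan(w) - log(w**2 + 1)/2 + C

Use integration by parts with u = arctan(w), dv = dw.
Then du = 1/(w**2 + 1) dw.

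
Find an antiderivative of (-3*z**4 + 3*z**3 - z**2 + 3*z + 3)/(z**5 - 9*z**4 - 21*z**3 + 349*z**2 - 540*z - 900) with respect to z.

Factor the denominator: (z - 6)*(z - 5)**2*(z + 1)*(z + 6).
Partial-fraction decomposition: -139/(220*(z + 6)) + 1/(180*(z + 1)) + 14405/(396*(z - 5)) + 137/(6*(z - 5)**2) - 155/(4*(z - 6)).
Integrate each term; A/(z−a) gives A·log|z−a|; A/(z−a)² gives −A/(z−a).

-155*log(z - 6)/4 + 14405*log(z - 5)/396 + log(z + 1)/180 - 139*log(z + 6)/220 - 137/(6*z - 30) + C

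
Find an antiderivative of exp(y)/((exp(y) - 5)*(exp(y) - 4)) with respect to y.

Let u = e^y, du = e^y dy.
The integral becomes ∫ du/((u-4)(u-5)); decompose into partial fractions.

log(exp(y) - 5) - log(exp(y) - 4) + C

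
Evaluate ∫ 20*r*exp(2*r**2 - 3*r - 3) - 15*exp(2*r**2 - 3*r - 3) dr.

Let u = 2*r**2 - 3*r - 3, so du = (4*r - 3) dr.
Rewriting, the integral becomes 5·∫ e^u du = 5·e^u.
Substituting back, u = 2*r**2 - 3*r - 3.

5*exp(2*r**2 - 3*r - 3) + C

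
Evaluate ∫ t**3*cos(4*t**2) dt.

Let u = t², du = 2t dt; rewrite as (1/2)∫ u^1·cos(4u) du.
Now integrate by parts 1 time.

t**2*sin(4*t**2)/8 + cos(4*t**2)/32 + C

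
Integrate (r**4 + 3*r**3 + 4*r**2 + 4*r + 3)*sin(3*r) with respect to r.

Use integration by parts with u = r**4 + 3*r**3 + 4*r**2 + 4*r + 3, dv = sin(3*r) dr, so v = -cos(3*r)/3.
Apply parts 4 times (tabular method): alternate signs, differentiate u down to 0, integrate dv up.

-r**4*cos(3*r)/3 + 4*r**3*sin(3*r)/9 - r**3*cos(3*r) + r**2*sin(3*r) - 8*r**2*cos(3*r)/9 + 16*r*sin(3*r)/27 - 2*r*cos(3*r)/3 + 2*sin(3*r)/9 - 65*cos(3*r)/81 + C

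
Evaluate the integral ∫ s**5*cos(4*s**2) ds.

Let u = s², du = 2s ds; rewrite as (1/2)∫ u^2·cos(4u) du.
Now integrate by parts 2 times.

s**4*sin(4*s**2)/8 + s**2*cos(4*s**2)/16 - sin(4*s**2)/64 + C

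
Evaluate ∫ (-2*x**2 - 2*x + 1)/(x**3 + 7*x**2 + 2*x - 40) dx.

-11*log(x - 2)/42 + 23*log(x + 4)/6 - 39*log(x + 5)/7 + C

Factor the denominator: (x - 2)*(x + 4)*(x + 5).
Partial-fraction decomposition: -39/(7*(x + 5)) + 23/(6*(x + 4)) - 11/(42*(x - 2)).
Integrate each term: A/(x−a) contributes A·log|x−a|.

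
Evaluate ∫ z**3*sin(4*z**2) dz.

-z**2*cos(4*z**2)/8 + sin(4*z**2)/32 + C

Let u = z², du = 2z dz; rewrite as (1/2)∫ u^1·sin(4u) du.
Now integrate by parts 1 time.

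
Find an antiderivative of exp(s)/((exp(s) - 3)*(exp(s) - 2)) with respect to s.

log(exp(s) - 3) - log(exp(s) - 2) + C

Let u = e^s, du = e^s ds.
The integral becomes ∫ du/((u-2)(u-3)); decompose into partial fractions.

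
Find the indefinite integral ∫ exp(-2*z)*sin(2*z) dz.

Let I denote the integral. Integrate by parts with u = sin(2*z), dv = exp(-2*z) dz, so v = -exp(-2*z)/2: I = -exp(-2*z)*sin(2*z)/2 + ∫ exp(-2*z)*cos(2*z) dz.
Apply parts again with u = cos(2*z), dv = exp(-2*z) dz: ∫ exp(-2*z)*cos(2*z) dz = -exp(-2*z)*cos(2*z)/2 − I. Substituting back brings back I: I = -exp(-2*z)*sin(2*z)/2 - exp(-2*z)*cos(2*z)/2 − I.
Solving for I: (1 + 1)·I equals the remaining terms, so I = (1/2)·(-exp(-2*z)*sin(2*z)/2 - exp(-2*z)*cos(2*z)/2).

-exp(-2*z)*sin(2*z)/4 - exp(-2*z)*cos(2*z)/4 + C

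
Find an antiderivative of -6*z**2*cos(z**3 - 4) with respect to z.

Let u = z**3 - 4, so du = (3*z**2) dz.
Rewriting, the integral becomes -2·∫ cos(u) du = -2·sin(u).
Substituting back, u = z**3 - 4.

-2*sin(z**3 - 4) + C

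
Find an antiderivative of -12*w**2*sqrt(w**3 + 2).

-8*(w**3 + 2)**(3/2)/3 + C

Let u = w**3 + 2, so du = (3*w**2) dw.
Rewriting, the integral becomes -4·∫ √u du = -4·(2/3)u^(3/2).
Substituting back, u = w**3 + 2.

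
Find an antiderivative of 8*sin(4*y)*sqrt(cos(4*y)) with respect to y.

Let u = cos(4*y), so du = (-4*sin(4*y)) dy.
Rewriting, the integral becomes -2·∫ √u du = -2·(2/3)u^(3/2).
Substituting back, u = cos(4*y).

-4*cos(4*y)**(3/2)/3 + C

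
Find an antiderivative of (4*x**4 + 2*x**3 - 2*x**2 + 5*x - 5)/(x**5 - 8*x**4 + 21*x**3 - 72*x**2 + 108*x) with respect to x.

Factor the denominator: x*(x - 6)*(x - 2)*(x**2 + 9).
Partial-fraction decomposition: -(649*x - 7971)/(1755*(x**2 + 9)) - 77/(104*(x - 2)) + 5569/(1080*(x - 6)) - 5/(108*x).
Integrate each term; A/(x−a) gives A·log|x−a|; the (Bx+D)/(x²+p²) term gives a log and an atan.

-5*log(x)/108 + 5569*log(x - 6)/1080 - 77*log(x - 2)/104 - 649*log(x**2 + 9)/3510 + 2657*atan(x/3)/1755 + C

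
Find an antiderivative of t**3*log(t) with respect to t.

t**4*log(t)/4 - t**4/16 + C

Use integration by parts with u = log(t), dv = t**3 dt.
Then du = 1/t dt and v = t**4/4.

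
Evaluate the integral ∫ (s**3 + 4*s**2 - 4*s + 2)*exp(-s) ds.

(-s**3 - 7*s**2 - 10*s - 12)*exp(-s) + C

Use integration by parts with u = s**3 + 4*s**2 - 4*s + 2, dv = exp(-s) ds, so v = -exp(-s).
Apply parts 3 times (tabular method): alternate signs, differentiate u down to 0, integrate dv up.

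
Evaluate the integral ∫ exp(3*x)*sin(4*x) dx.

3*exp(3*x)*sin(4*x)/25 - 4*exp(3*x)*cos(4*x)/25 + C

Let I denote the integral. Integrate by parts with u = sin(4*x), dv = exp(3*x) dx, so v = exp(3*x)/3: I = exp(3*x)*sin(4*x)/3 − (4/3)·∫ exp(3*x)*cos(4*x) dx.
Apply parts again with u = cos(4*x), dv = exp(3*x) dx: ∫ exp(3*x)*cos(4*x) dx = exp(3*x)*cos(4*x)/3 + (4/3)·I. Substituting back brings back I: I = exp(3*x)*sin(4*x)/3 - 4*exp(3*x)*cos(4*x)/9 − (16/9)·I.
Solving for I: (1 + 16/9)·I equals the remaining terms, so I = (9/25)·(exp(3*x)*sin(4*x)/3 - 4*exp(3*x)*cos(4*x)/9).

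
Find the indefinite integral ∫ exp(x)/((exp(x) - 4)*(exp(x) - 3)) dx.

log(exp(x) - 4) - log(exp(x) - 3) + C

Let u = e^x, du = e^x dx.
The integral becomes ∫ du/((u-3)(u-4)); decompose into partial fractions.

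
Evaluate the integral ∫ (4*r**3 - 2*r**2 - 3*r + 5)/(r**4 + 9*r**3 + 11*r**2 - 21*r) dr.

Factor the denominator: r*(r - 1)*(r + 3)*(r + 7).
Partial-fraction decomposition: 361/(56*(r + 7)) - 7/(3*(r + 3)) + 1/(8*(r - 1)) - 5/(21*r).
Integrate each term: A/(r−a) contributes A·log|r−a|.

-5*log(r)/21 + log(r - 1)/8 - 7*log(r + 3)/3 + 361*log(r + 7)/56 + C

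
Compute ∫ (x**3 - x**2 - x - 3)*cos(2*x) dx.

x**3*sin(2*x)/2 - x**2*sin(2*x)/2 + 3*x**2*cos(2*x)/4 - 5*x*sin(2*x)/4 - x*cos(2*x)/2 - 5*sin(2*x)/4 - 5*cos(2*x)/8 + C

Use integration by parts with u = x**3 - x**2 - x - 3, dv = cos(2*x) dx, so v = sin(2*x)/2.
Apply parts 3 times (tabular method): alternate signs, differentiate u down to 0, integrate dv up.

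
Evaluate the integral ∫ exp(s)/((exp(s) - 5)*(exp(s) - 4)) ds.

log(exp(s) - 5) - log(exp(s) - 4) + C

Let u = e^s, du = e^s ds.
The integral becomes ∫ du/((u-4)(u-5)); decompose into partial fractions.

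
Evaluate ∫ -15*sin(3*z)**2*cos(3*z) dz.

Let u = sin(3*z), so du = (3*cos(3*z)) dz.
Rewriting, the integral becomes -5·∫ u^2 du = -5·u^3/3.
Substituting back, u = sin(3*z).

-5*sin(3*z)**3/3 + C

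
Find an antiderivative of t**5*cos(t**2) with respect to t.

t**4*sin(t**2)/2 + t**2*cos(t**2) - sin(t**2) + C

Let u = t², du = 2t dt; rewrite as (1/2)∫ u^2·cos(1u) du.
Now integrate by parts 2 times.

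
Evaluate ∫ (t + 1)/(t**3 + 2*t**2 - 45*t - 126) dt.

4*log(t - 7)/65 + log(t + 3)/15 - 5*log(t + 6)/39 + C

Factor the denominator: (t - 7)*(t + 3)*(t + 6).
Partial-fraction decomposition: -5/(39*(t + 6)) + 1/(15*(t + 3)) + 4/(65*(t - 7)).
Integrate each term: A/(t−a) contributes A·log|t−a|.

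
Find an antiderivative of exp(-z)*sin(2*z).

Let I denote the integral. Integrate by parts with u = sin(2*z), dv = exp(-z) dz, so v = -exp(-z): I = -exp(-z)*sin(2*z) + 2·∫ exp(-z)*cos(2*z) dz.
Apply parts again with u = cos(2*z), dv = exp(-z) dz: ∫ exp(-z)*cos(2*z) dz = -exp(-z)*cos(2*z) − 2·I. Substituting back brings back I: I = -exp(-z)*sin(2*z) - 2*exp(-z)*cos(2*z) − 4·I.
Solving for I: (1 + 4)·I equals the remaining terms, so I = (1/5)·(-exp(-z)*sin(2*z) - 2*exp(-z)*cos(2*z)).

-exp(-z)*sin(2*z)/5 - 2*exp(-z)*cos(2*z)/5 + C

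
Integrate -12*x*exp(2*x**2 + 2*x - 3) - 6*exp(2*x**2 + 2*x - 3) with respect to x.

-3*exp(2*x**2 + 2*x - 3) + C

Let u = 2*x**2 + 2*x - 3, so du = (4*x + 2) dx.
Rewriting, the integral becomes -3·∫ e^u du = -3·e^u.
Substituting back, u = 2*x**2 + 2*x - 3.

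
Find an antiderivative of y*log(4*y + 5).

y**2*log(4*y + 5)/2 - y**2/4 + 5*y/8 - 25*log(4*y + 5)/32 + C

Use integration by parts with u = log(4*y + 5), dv = y dy.
Then du = 4/(4*y + 5) dy and v = y**2/2.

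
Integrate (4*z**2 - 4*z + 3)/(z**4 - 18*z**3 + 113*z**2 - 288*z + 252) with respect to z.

171*log(z - 7)/20 - 41*log(z - 6)/4 + 9*log(z - 3)/4 - 11*log(z - 2)/20 + C

Factor the denominator: (z - 7)*(z - 6)*(z - 3)*(z - 2).
Partial-fraction decomposition: -11/(20*(z - 2)) + 9/(4*(z - 3)) - 41/(4*(z - 6)) + 171/(20*(z - 7)).
Integrate each term: A/(z−a) contributes A·log|z−a|.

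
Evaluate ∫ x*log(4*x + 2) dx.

Use integration by parts with u = log(4*x + 2), dv = x dx.
Then du = 4/(4*x + 2) dx and v = x**2/2.

x**2*log(4*x + 2)/2 - x**2/4 + x/4 - log(2*x + 1)/8 + C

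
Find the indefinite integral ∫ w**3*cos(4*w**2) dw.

Let u = w², du = 2w dw; rewrite as (1/2)∫ u^1·cos(4u) du.
Now integrate by parts 1 time.

w**2*sin(4*w**2)/8 + cos(4*w**2)/32 + C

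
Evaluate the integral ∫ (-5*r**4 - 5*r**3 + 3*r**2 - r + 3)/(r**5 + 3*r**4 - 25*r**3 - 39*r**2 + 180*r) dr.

Factor the denominator: r*(r - 3)**2*(r + 4)*(r + 5).
Partial-fraction decomposition: -2417/(320*(r + 5)) + 905/(196*(r + 4)) - 19577/(9408*(r - 3)) - 171/(56*(r - 3)**2) + 1/(60*r).
Integrate each term; A/(r−a) gives A·log|r−a|; A/(r−a)² gives −A/(r−a).

log(r)/60 - 19577*log(r - 3)/9408 + 905*log(r + 4)/196 - 2417*log(r + 5)/320 + 171/(56*r - 168) + C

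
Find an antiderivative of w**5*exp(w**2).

Let u = w², du = 2w dw; rewrite as (1/2)∫ u^2·exp(1u) du.
Now integrate by parts 2 times.

(w**4 - 2*w**2 + 2)*exp(w**2)/2 + C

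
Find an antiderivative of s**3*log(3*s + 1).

Use integration by parts with u = log(3*s + 1), dv = s**3 ds.
Then du = 3/(3*s + 1) ds and v = s**4/4.

s**4*log(3*s + 1)/4 - s**4/16 + s**3/36 - s**2/72 + s/108 - log(3*s + 1)/324 + C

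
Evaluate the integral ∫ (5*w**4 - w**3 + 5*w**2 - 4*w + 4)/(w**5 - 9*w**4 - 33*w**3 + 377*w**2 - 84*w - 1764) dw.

245519*log(w - 7)/73008 + 83*log(w - 3)/144 - 2*log(w + 2)/27 + 1726*log(w + 6)/1521 - 3961/(156*w - 1092) + C

Factor the denominator: (w - 7)**2*(w - 3)*(w + 2)*(w + 6).
Partial-fraction decomposition: 1726/(1521*(w + 6)) - 2/(27*(w + 2)) + 83/(144*(w - 3)) + 245519/(73008*(w - 7)) + 3961/(156*(w - 7)**2).
Integrate each term; A/(w−a) gives A·log|w−a|; A/(w−a)² gives −A/(w−a).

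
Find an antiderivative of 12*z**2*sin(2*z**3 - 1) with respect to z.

-2*cos(2*z**3 - 1) + C

Let u = 2*z**3 - 1, so du = (6*z**2) dz.
Rewriting, the integral becomes 2·∫ sin(u) du = 2·-cos(u).
Substituting back, u = 2*z**3 - 1.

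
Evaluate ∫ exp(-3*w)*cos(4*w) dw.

4*exp(-3*w)*sin(4*w)/25 - 3*exp(-3*w)*cos(4*w)/25 + C

Let I denote the integral. Integrate by parts with u = cos(4*w), dv = exp(-3*w) dw, so v = -exp(-3*w)/3: I = -exp(-3*w)*cos(4*w)/3 − (4/3)·∫ exp(-3*w)*sin(4*w) dw.
Apply parts again with u = sin(4*w), dv = exp(-3*w) dw: ∫ exp(-3*w)*sin(4*w) dw = -exp(-3*w)*sin(4*w)/3 + (4/3)·I. Substituting back brings back I: I = 4*exp(-3*w)*sin(4*w)/9 - exp(-3*w)*cos(4*w)/3 − (16/9)·I.
Solving for I: (1 + 16/9)·I equals the remaining terms, so I = (9/25)·(4*exp(-3*w)*sin(4*w)/9 - exp(-3*w)*cos(4*w)/3).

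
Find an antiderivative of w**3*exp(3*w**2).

(3*w**2 - 1)*exp(3*w**2)/18 + C

Let u = w², du = 2w dw; rewrite as (1/2)∫ u^1·exp(3u) du.
Now integrate by parts 1 time.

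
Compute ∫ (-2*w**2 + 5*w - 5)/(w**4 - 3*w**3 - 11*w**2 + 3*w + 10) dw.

-5*log(w - 5)/28 + log(w - 1)/12 - log(w + 1) + 23*log(w + 2)/21 + C

Factor the denominator: (w - 5)*(w - 1)*(w + 1)*(w + 2).
Partial-fraction decomposition: 23/(21*(w + 2)) - 1/(w + 1) + 1/(12*(w - 1)) - 5/(28*(w - 5)).
Integrate each term: A/(w−a) contributes A·log|w−a|.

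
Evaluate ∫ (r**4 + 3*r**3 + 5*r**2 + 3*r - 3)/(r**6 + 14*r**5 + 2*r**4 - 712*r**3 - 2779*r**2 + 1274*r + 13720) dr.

Factor the denominator: (r - 7)*(r - 2)*(r + 4)*(r + 5)*(r + 7)**2.
Partial-fraction decomposition: 2171/(2646*(r + 7)) + 59/(28*(r + 7)**2) - 17/(16*(r + 5)) + 43/(198*(r + 4)) - 1/(270*(r - 2)) + 1231/(43120*(r - 7)).
Integrate each term; A/(r−a) gives A·log|r−a|; A/(r−a)² gives −A/(r−a).

1231*log(r - 7)/43120 - log(r - 2)/270 + 43*log(r + 4)/198 - 17*log(r + 5)/16 + 2171*log(r + 7)/2646 - 59/(28*r + 196) + C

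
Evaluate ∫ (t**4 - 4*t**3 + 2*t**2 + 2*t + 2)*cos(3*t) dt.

Use integration by parts with u = t**4 - 4*t**3 + 2*t**2 + 2*t + 2, dv = cos(3*t) dt, so v = sin(3*t)/3.
Apply parts 4 times (tabular method): alternate signs, differentiate u down to 0, integrate dv up.

t**4*sin(3*t)/3 - 4*t**3*sin(3*t)/3 + 4*t**3*cos(3*t)/9 + 2*t**2*sin(3*t)/9 - 4*t**2*cos(3*t)/3 + 14*t*sin(3*t)/9 + 4*t*cos(3*t)/27 + 50*sin(3*t)/81 + 14*cos(3*t)/27 + C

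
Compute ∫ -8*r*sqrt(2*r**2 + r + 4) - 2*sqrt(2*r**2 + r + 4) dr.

Let u = 2*r**2 + r + 4, so du = (4*r + 1) dr.
Rewriting, the integral becomes -2·∫ √u du = -2·(2/3)u^(3/2).
Substituting back, u = 2*r**2 + r + 4.

-4*(2*r**2 + r + 4)**(3/2)/3 + C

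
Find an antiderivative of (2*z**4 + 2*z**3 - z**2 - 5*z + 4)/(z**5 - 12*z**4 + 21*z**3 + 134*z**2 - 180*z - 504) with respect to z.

Factor the denominator: (z - 7)*(z - 6)*(z - 3)*(z + 2)**2.
Partial-fraction decomposition: 5339/(64800*(z + 2)) - 13/(180*(z + 2)**2) + 49/(75*(z - 3)) - 1481/(96*(z - 6)) + 1352/(81*(z - 7)).
Integrate each term; A/(z−a) gives A·log|z−a|; A/(z−a)² gives −A/(z−a).

1352*log(z - 7)/81 - 1481*log(z - 6)/96 + 49*log(z - 3)/75 + 5339*log(z + 2)/64800 + 13/(180*z + 360) + C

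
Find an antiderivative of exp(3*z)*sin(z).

Let I denote the integral. Integrate by parts with u = sin(z), dv = exp(3*z) dz, so v = exp(3*z)/3: I = exp(3*z)*sin(z)/3 − (1/3)·∫ exp(3*z)*cos(z) dz.
Apply parts again with u = cos(z), dv = exp(3*z) dz: ∫ exp(3*z)*cos(z) dz = exp(3*z)*cos(z)/3 + (1/3)·I. Substituting back brings back I: I = exp(3*z)*sin(z)/3 - exp(3*z)*cos(z)/9 − (1/9)·I.
Solving for I: (1 + 1/9)·I equals the remaining terms, so I = (9/10)·(exp(3*z)*sin(z)/3 - exp(3*z)*cos(z)/9).

3*exp(3*z)*sin(z)/10 - exp(3*z)*cos(z)/10 + C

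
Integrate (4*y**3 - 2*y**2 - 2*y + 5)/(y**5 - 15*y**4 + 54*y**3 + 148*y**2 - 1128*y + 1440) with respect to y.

-523*log(y - 6)/32 + 445*log(y - 5)/27 - 25*log(y - 2)/288 - 11*log(y + 4)/216 - 157/(8*y - 48) + C

Factor the denominator: (y - 6)**2*(y - 5)*(y - 2)*(y + 4).
Partial-fraction decomposition: -11/(216*(y + 4)) - 25/(288*(y - 2)) + 445/(27*(y - 5)) - 523/(32*(y - 6)) + 157/(8*(y - 6)**2).
Integrate each term; A/(y−a) gives A·log|y−a|; A/(y−a)² gives −A/(y−a).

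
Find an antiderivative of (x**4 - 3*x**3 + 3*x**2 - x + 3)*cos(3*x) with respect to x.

x**4*sin(3*x)/3 - x**3*sin(3*x) + 4*x**3*cos(3*x)/9 + 5*x**2*sin(3*x)/9 - x**2*cos(3*x) + x*sin(3*x)/3 + 10*x*cos(3*x)/27 + 71*sin(3*x)/81 + cos(3*x)/9 + C

Use integration by parts with u = x**4 - 3*x**3 + 3*x**2 - x + 3, dv = cos(3*x) dx, so v = sin(3*x)/3.
Apply parts 4 times (tabular method): alternate signs, differentiate u down to 0, integrate dv up.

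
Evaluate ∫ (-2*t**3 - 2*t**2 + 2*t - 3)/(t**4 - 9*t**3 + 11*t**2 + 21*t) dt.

Factor the denominator: t*(t - 7)*(t - 3)*(t + 1).
Partial-fraction decomposition: 5/(32*(t + 1)) + 23/(16*(t - 3)) - 773/(224*(t - 7)) - 1/(7*t).
Integrate each term: A/(t−a) contributes A·log|t−a|.

-log(t)/7 - 773*log(t - 7)/224 + 23*log(t - 3)/16 + 5*log(t + 1)/32 + C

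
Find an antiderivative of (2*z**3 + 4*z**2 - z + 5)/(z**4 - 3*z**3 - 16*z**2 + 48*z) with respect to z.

5*log(z)/48 + 193*log(z - 4)/32 - 92*log(z - 3)/21 + 55*log(z + 4)/224 + C

Factor the denominator: z*(z - 4)*(z - 3)*(z + 4).
Partial-fraction decomposition: 55/(224*(z + 4)) - 92/(21*(z - 3)) + 193/(32*(z - 4)) + 5/(48*z).
Integrate each term: A/(z−a) contributes A·log|z−a|.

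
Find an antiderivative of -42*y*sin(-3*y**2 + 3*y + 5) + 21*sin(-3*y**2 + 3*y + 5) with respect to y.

Let u = 3*y**2 - 3*y - 5, so du = (6*y - 3) dy.
Rewriting, the integral becomes 7·∫ sin(u) du = 7·-cos(u).
Substituting back, u = 3*y**2 - 3*y - 5.

-7*cos(-3*y**2 + 3*y + 5) + C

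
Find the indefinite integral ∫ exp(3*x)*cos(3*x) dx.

exp(3*x)*sin(3*x)/6 + exp(3*x)*cos(3*x)/6 + C

Let I denote the integral. Integrate by parts with u = cos(3*x), dv = exp(3*x) dx, so v = exp(3*x)/3: I = exp(3*x)*cos(3*x)/3 + ∫ exp(3*x)*sin(3*x) dx.
Apply parts again with u = sin(3*x), dv = exp(3*x) dx: ∫ exp(3*x)*sin(3*x) dx = exp(3*x)*sin(3*x)/3 − I. Substituting back brings back I: I = exp(3*x)*sin(3*x)/3 + exp(3*x)*cos(3*x)/3 − I.
Solving for I: (1 + 1)·I equals the remaining terms, so I = (1/2)·(exp(3*x)*sin(3*x)/3 + exp(3*x)*cos(3*x)/3).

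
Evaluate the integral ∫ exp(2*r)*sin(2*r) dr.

exp(2*r)*sin(2*r)/4 - exp(2*r)*cos(2*r)/4 + C

Let I denote the integral. Integrate by parts with u = sin(2*r), dv = exp(2*r) dr, so v = exp(2*r)/2: I = exp(2*r)*sin(2*r)/2 − ∫ exp(2*r)*cos(2*r) dr.
Apply parts again with u = cos(2*r), dv = exp(2*r) dr: ∫ exp(2*r)*cos(2*r) dr = exp(2*r)*cos(2*r)/2 + I. Substituting back brings back I: I = exp(2*r)*sin(2*r)/2 - exp(2*r)*cos(2*r)/2 − I.
Solving for I: (1 + 1)·I equals the remaining terms, so I = (1/2)·(exp(2*r)*sin(2*r)/2 - exp(2*r)*cos(2*r)/2).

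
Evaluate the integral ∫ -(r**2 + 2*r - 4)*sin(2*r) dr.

Use integration by parts with u = r**2 + 2*r - 4, dv = -sin(2*r) dr, so v = cos(2*r)/2.
Apply parts 2 times (tabular method): alternate signs, differentiate u down to 0, integrate dv up.

r**2*cos(2*r)/2 - r*sin(2*r)/2 + r*cos(2*r) - sin(2*r)/2 - 9*cos(2*r)/4 + C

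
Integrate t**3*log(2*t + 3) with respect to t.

Use integration by parts with u = log(2*t + 3), dv = t**3 dt.
Then du = 2/(2*t + 3) dt and v = t**4/4.

t**4*log(2*t + 3)/4 - t**4/16 + t**3/8 - 9*t**2/32 + 27*t/32 - 81*log(2*t + 3)/64 + C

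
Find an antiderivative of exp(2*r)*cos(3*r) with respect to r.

Let I denote the integral. Integrate by parts with u = cos(3*r), dv = exp(2*r) dr, so v = exp(2*r)/2: I = exp(2*r)*cos(3*r)/2 + (3/2)·∫ exp(2*r)*sin(3*r) dr.
Apply parts again with u = sin(3*r), dv = exp(2*r) dr: ∫ exp(2*r)*sin(3*r) dr = exp(2*r)*sin(3*r)/2 − (3/2)·I. Substituting back brings back I: I = 3*exp(2*r)*sin(3*r)/4 + exp(2*r)*cos(3*r)/2 − (9/4)·I.
Solving for I: (1 + 9/4)·I equals the remaining terms, so I = (4/13)·(3*exp(2*r)*sin(3*r)/4 + exp(2*r)*cos(3*r)/2).

3*exp(2*r)*sin(3*r)/13 + 2*exp(2*r)*cos(3*r)/13 + C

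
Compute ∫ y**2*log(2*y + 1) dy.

Use integration by parts with u = log(2*y + 1), dv = y**2 dy.
Then du = 2/(2*y + 1) dy and v = y**3/3.

y**3*log(2*y + 1)/3 - y**3/9 + y**2/12 - y/12 + log(2*y + 1)/24 + C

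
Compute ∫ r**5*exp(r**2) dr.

(r**4 - 2*r**2 + 2)*exp(r**2)/2 + C

Let u = r², du = 2r dr; rewrite as (1/2)∫ u^2·exp(1u) du.
Now integrate by parts 2 times.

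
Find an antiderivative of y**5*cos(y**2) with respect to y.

Let u = y², du = 2y dy; rewrite as (1/2)∫ u^2·cos(1u) du.
Now integrate by parts 2 times.

y**4*sin(y**2)/2 + y**2*cos(y**2) - sin(y**2) + C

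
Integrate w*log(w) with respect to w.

Use integration by parts with u = log(w), dv = w dw.
Then du = 1/w dw and v = w**2/2.

w**2*log(w)/2 - w**2/4 + C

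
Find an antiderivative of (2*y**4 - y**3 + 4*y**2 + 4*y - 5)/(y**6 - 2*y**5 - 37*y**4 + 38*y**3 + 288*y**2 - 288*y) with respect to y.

Factor the denominator: y*(y - 6)*(y - 3)*(y - 1)*(y + 4)**2.
Partial-fraction decomposition: -22277/(196000*(y + 4)) + 619/(1400*(y + 4)**2) + 2/(125*(y - 1)) - 89/(441*(y - 3)) + 2539/(9000*(y - 6)) + 5/(288*y).
Integrate each term; A/(y−a) gives A·log|y−a|; A/(y−a)² gives −A/(y−a).

5*log(y)/288 + 2539*log(y - 6)/9000 - 89*log(y - 3)/441 + 2*log(y - 1)/125 - 22277*log(y + 4)/196000 - 619/(1400*y + 5600) + C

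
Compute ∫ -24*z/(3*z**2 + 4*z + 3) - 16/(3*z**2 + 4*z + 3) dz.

-4*log(3*z**2 + 4*z + 3) + C

Let u = 3*z**2 + 4*z + 3, so du = (6*z + 4) dz.
Rewriting, the integral becomes -4·∫ 1/u du = -4·log(u).
Substituting back, u = 3*z**2 + 4*z + 3.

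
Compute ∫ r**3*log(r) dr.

Use integration by parts with u = log(r), dv = r**3 dr.
Then du = 1/r dr and v = r**4/4.

r**4*log(r)/4 - r**4/16 + C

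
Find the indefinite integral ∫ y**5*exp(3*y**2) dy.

(9*y**4 - 6*y**2 + 2)*exp(3*y**2)/54 + C

Let u = y², du = 2y dy; rewrite as (1/2)∫ u^2·exp(3u) du.
Now integrate by parts 2 times.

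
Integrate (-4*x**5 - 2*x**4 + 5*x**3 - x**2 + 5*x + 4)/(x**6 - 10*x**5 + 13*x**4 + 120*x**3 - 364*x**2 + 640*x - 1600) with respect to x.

1559050*log(x - 5)/68121 - 107*log(x - 4)/4 - 101*log(x + 4)/405 + 1899*log(x**2 + 4)/33640 - 332*atan(x/2)/4205 + 13121/(261*x - 1305) + C

Factor the denominator: (x - 5)**2*(x - 4)*(x + 4)*(x**2 + 4).
Partial-fraction decomposition: (1899*x - 2656)/(16820*(x**2 + 4)) - 101/(405*(x + 4)) - 107/(4*(x - 4)) + 1559050/(68121*(x - 5)) - 13121/(261*(x - 5)**2).
Integrate each term; A/(x−a) gives A·log|x−a|; the (Bx+D)/(x²+p²) term gives a log and an atan.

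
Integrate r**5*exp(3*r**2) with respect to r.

(9*r**4 - 6*r**2 + 2)*exp(3*r**2)/54 + C

Let u = r², du = 2r dr; rewrite as (1/2)∫ u^2·exp(3u) du.
Now integrate by parts 2 times.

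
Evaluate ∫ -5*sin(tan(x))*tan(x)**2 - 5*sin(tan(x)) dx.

Let u = tan(x), so du = (tan(x)**2 + 1) dx.
Rewriting, the integral becomes -5·∫ sin(u) du = -5·-cos(u).
Substituting back, u = tan(x).

5*cos(tan(x)) + C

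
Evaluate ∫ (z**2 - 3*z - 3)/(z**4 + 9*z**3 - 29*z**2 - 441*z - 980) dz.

Factor the denominator: (z - 7)*(z + 4)*(z + 5)*(z + 7).
Partial-fraction decomposition: -67/(84*(z + 7)) + 37/(24*(z + 5)) - 25/(33*(z + 4)) + 25/(1848*(z - 7)).
Integrate each term: A/(z−a) contributes A·log|z−a|.

25*log(z - 7)/1848 - 25*log(z + 4)/33 + 37*log(z + 5)/24 - 67*log(z + 7)/84 + C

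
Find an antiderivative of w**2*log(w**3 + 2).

Let u = w**3 + 2, so du = (3*w**2) dw.
The integral becomes (1/3)·∫ log(u) du; integrate by parts with u′=log(u), dv′=du.

w**3*log(w**3 + 2)/3 - w**3/3 + 2*log(w**3 + 2)/3 + C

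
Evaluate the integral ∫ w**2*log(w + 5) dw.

Use integration by parts with u = log(w + 5), dv = w**2 dw.
Then du = 1/(w + 5) dw and v = w**3/3.

w**3*log(w + 5)/3 - w**3/9 + 5*w**2/6 - 25*w/3 + 125*log(w + 5)/3 + C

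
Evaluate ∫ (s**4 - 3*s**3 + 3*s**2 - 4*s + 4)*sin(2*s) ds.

-s**4*cos(2*s)/2 + s**3*sin(2*s) + 3*s**3*cos(2*s)/2 - 9*s**2*sin(2*s)/4 - s*cos(2*s)/4 + sin(2*s)/8 - 2*cos(2*s) + C

Use integration by parts with u = s**4 - 3*s**3 + 3*s**2 - 4*s + 4, dv = sin(2*s) ds, so v = -cos(2*s)/2.
Apply parts 4 times (tabular method): alternate signs, differentiate u down to 0, integrate dv up.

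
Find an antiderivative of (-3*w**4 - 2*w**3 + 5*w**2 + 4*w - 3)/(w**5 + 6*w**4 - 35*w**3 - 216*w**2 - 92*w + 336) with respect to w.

-4119*log(w - 6)/5200 - log(w - 1)/600 - 23*log(w + 2)/240 + 193*log(w + 4)/100 - 2101*log(w + 7)/520 + C

Factor the denominator: (w - 6)*(w - 1)*(w + 2)*(w + 4)*(w + 7).
Partial-fraction decomposition: -2101/(520*(w + 7)) + 193/(100*(w + 4)) - 23/(240*(w + 2)) - 1/(600*(w - 1)) - 4119/(5200*(w - 6)).
Integrate each term: A/(w−a) contributes A·log|w−a|.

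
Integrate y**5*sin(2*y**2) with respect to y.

Let u = y², du = 2y dy; rewrite as (1/2)∫ u^2·sin(2u) du.
Now integrate by parts 2 times.

-y**4*cos(2*y**2)/4 + y**2*sin(2*y**2)/4 + cos(2*y**2)/8 + C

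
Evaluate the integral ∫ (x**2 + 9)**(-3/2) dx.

Substitute x = 3·tan(θ), so dx = 3·sec(θ)^2 dθ and the radical becomes sqrt(x**2 + 9) = 3·sec(θ) by the Pythagorean identity.
Integrate the resulting trig expression in θ, then back-substitute tan(θ) = x/3, sec(θ) = sqrt(x**2 + 9)/3 (absorbing any constant into C).

x/(9*sqrt(x**2 + 9)) + C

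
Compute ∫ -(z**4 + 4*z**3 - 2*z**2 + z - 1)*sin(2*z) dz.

z**4*cos(2*z)/2 - z**3*sin(2*z) + 2*z**3*cos(2*z) - 3*z**2*sin(2*z) - 5*z**2*cos(2*z)/2 + 5*z*sin(2*z)/2 - 5*z*cos(2*z)/2 + 5*sin(2*z)/4 + 3*cos(2*z)/4 + C

Use integration by parts with u = z**4 + 4*z**3 - 2*z**2 + z - 1, dv = -sin(2*z) dz, so v = cos(2*z)/2.
Apply parts 4 times (tabular method): alternate signs, differentiate u down to 0, integrate dv up.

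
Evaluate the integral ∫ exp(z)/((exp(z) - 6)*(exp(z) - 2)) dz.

Let u = e^z, du = e^z dz.
The integral becomes ∫ du/((u-2)(u-6)); decompose into partial fractions.

log(exp(z) - 6)/4 - log(exp(z) - 2)/4 + C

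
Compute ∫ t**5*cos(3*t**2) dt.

Let u = t², du = 2t dt; rewrite as (1/2)∫ u^2·cos(3u) du.
Now integrate by parts 2 times.

t**4*sin(3*t**2)/6 + t**2*cos(3*t**2)/9 - sin(3*t**2)/27 + C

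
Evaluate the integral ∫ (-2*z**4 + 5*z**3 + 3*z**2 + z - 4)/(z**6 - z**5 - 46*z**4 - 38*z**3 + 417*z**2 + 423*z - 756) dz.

-89*log(z - 7)/800 + log(z - 3)/2016 + log(z - 1)/320 - 28073*log(z + 3)/14400 + 72*log(z + 4)/35 - 277/(240*z + 720) + C

Factor the denominator: (z - 7)*(z - 3)*(z - 1)*(z + 3)**2*(z + 4).
Partial-fraction decomposition: 72/(35*(z + 4)) - 28073/(14400*(z + 3)) + 277/(240*(z + 3)**2) + 1/(320*(z - 1)) + 1/(2016*(z - 3)) - 89/(800*(z - 7)).
Integrate each term; A/(z−a) gives A·log|z−a|; A/(z−a)² gives −A/(z−a).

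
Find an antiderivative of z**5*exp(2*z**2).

(2*z**4 - 2*z**2 + 1)*exp(2*z**2)/8 + C

Let u = z², du = 2z dz; rewrite as (1/2)∫ u^2·exp(2u) du.
Now integrate by parts 2 times.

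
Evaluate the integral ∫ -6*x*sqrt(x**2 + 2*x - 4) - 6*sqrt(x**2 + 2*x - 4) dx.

-2*(x**2 + 2*x - 4)**(3/2) + C

Let u = x**2 + 2*x - 4, so du = (2*x + 2) dx.
Rewriting, the integral becomes -3·∫ √u du = -3·(2/3)u^(3/2).
Substituting back, u = x**2 + 2*x - 4.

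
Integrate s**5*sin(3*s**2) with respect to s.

-s**4*cos(3*s**2)/6 + s**2*sin(3*s**2)/9 + cos(3*s**2)/27 + C

Let u = s², du = 2s ds; rewrite as (1/2)∫ u^2·sin(3u) du.
Now integrate by parts 2 times.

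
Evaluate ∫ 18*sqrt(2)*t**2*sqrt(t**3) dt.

Let u = 2*t**3, so du = (6*t**2) dt.
Rewriting, the integral becomes 3·∫ √u du = 3·(2/3)u^(3/2).
Substituting back, u = 2*t**3.

4*sqrt(2)*(t**3)**(3/2) + C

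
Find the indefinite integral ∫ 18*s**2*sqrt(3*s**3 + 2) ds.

Let u = 3*s**3 + 2, so du = (9*s**2) ds.
Rewriting, the integral becomes 2·∫ √u du = 2·(2/3)u^(3/2).
Substituting back, u = 3*s**3 + 2.

4*(3*s**3 + 2)**(3/2)/3 + C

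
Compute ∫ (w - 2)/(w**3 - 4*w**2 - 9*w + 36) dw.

Factor the denominator: (w - 4)*(w - 3)*(w + 3).
Partial-fraction decomposition: -5/(42*(w + 3)) - 1/(6*(w - 3)) + 2/(7*(w - 4)).
Integrate each term: A/(w−a) contributes A·log|w−a|.

2*log(w - 4)/7 - log(w - 3)/6 - 5*log(w + 3)/42 + C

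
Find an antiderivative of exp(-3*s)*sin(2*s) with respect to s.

-3*exp(-3*s)*sin(2*s)/13 - 2*exp(-3*s)*cos(2*s)/13 + C

Let I denote the integral. Integrate by parts with u = sin(2*s), dv = exp(-3*s) ds, so v = -exp(-3*s)/3: I = -exp(-3*s)*sin(2*s)/3 + (2/3)·∫ exp(-3*s)*cos(2*s) ds.
Apply parts again with u = cos(2*s), dv = exp(-3*s) ds: ∫ exp(-3*s)*cos(2*s) ds = -exp(-3*s)*cos(2*s)/3 − (2/3)·I. Substituting back brings back I: I = -exp(-3*s)*sin(2*s)/3 - 2*exp(-3*s)*cos(2*s)/9 − (4/9)·I.
Solving for I: (1 + 4/9)·I equals the remaining terms, so I = (9/13)·(-exp(-3*s)*sin(2*s)/3 - 2*exp(-3*s)*cos(2*s)/9).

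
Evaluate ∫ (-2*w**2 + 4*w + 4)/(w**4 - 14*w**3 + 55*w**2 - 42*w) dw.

-2*log(w)/21 - 11*log(w - 7)/7 + 22*log(w - 6)/15 + log(w - 1)/5 + C

Factor the denominator: w*(w - 7)*(w - 6)*(w - 1).
Partial-fraction decomposition: 1/(5*(w - 1)) + 22/(15*(w - 6)) - 11/(7*(w - 7)) - 2/(21*w).
Integrate each term: A/(w−a) contributes A·log|w−a|.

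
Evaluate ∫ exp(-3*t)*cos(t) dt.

exp(-3*t)*sin(t)/10 - 3*exp(-3*t)*cos(t)/10 + C

Let I denote the integral. Integrate by parts with u = cos(t), dv = exp(-3*t) dt, so v = -exp(-3*t)/3: I = -exp(-3*t)*cos(t)/3 − (1/3)·∫ exp(-3*t)*sin(t) dt.
Apply parts again with u = sin(t), dv = exp(-3*t) dt: ∫ exp(-3*t)*sin(t) dt = -exp(-3*t)*sin(t)/3 + (1/3)·I. Substituting back brings back I: I = exp(-3*t)*sin(t)/9 - exp(-3*t)*cos(t)/3 − (1/9)·I.
Solving for I: (1 + 1/9)·I equals the remaining terms, so I = (9/10)·(exp(-3*t)*sin(t)/9 - exp(-3*t)*cos(t)/3).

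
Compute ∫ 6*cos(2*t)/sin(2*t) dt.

Let u = sin(2*t), so du = (2*cos(2*t)) dt.
Rewriting, the integral becomes 3·∫ 1/u du = 3·log(u).
Substituting back, u = sin(2*t).

3*log(sin(2*t)) + C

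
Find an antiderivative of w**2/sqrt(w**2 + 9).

Substitute w = 3·tan(θ), so dw = 3·sec(θ)^2 dθ and the radical becomes sqrt(w**2 + 9) = 3·sec(θ) by the Pythagorean identity.
Integrate the resulting trig expression in θ, then back-substitute tan(θ) = w/3, sec(θ) = sqrt(w**2 + 9)/3 (absorbing any constant into C).

w*sqrt(w**2 + 9)/2 - 9*log(w + sqrt(w**2 + 9))/2 + C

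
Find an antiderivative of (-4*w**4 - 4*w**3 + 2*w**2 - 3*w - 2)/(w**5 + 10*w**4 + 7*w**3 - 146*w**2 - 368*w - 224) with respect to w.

-631*log(w - 4)/1320 - log(w + 1)/30 - log(w + 2)/3 + 121*log(w + 4)/24 - 541*log(w + 7)/66 + C

Factor the denominator: (w - 4)*(w + 1)*(w + 2)*(w + 4)*(w + 7).
Partial-fraction decomposition: -541/(66*(w + 7)) + 121/(24*(w + 4)) - 1/(3*(w + 2)) - 1/(30*(w + 1)) - 631/(1320*(w - 4)).
Integrate each term: A/(w−a) contributes A·log|w−a|.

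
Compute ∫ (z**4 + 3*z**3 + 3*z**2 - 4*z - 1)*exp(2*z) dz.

Use integration by parts with u = z**4 + 3*z**3 + 3*z**2 - 4*z - 1, dv = exp(2*z) dz, so v = exp(2*z)/2.
Apply parts 4 times (tabular method): alternate signs, differentiate u down to 0, integrate dv up.

(4*z**4 + 4*z**3 + 6*z**2 - 22*z + 7)*exp(2*z)/8 + C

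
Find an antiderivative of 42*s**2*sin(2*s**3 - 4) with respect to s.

Let u = 2*s**3 - 4, so du = (6*s**2) ds.
Rewriting, the integral becomes 7·∫ sin(u) du = 7·-cos(u).
Substituting back, u = 2*s**3 - 4.

-7*cos(2*s**3 - 4) + C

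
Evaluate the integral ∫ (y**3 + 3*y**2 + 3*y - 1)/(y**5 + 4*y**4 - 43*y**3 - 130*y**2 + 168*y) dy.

Factor the denominator: y*(y - 6)*(y - 1)*(y + 4)*(y + 7).
Partial-fraction decomposition: -109/(1092*(y + 7)) + 29/(600*(y + 4)) - 3/(100*(y - 1)) + 341/(3900*(y - 6)) - 1/(168*y).
Integrate each term: A/(y−a) contributes A·log|y−a|.

-log(y)/168 + 341*log(y - 6)/3900 - 3*log(y - 1)/100 + 29*log(y + 4)/600 - 109*log(y + 7)/1092 + C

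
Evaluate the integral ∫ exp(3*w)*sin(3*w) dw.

Let I denote the integral. Integrate by parts with u = sin(3*w), dv = exp(3*w) dw, so v = exp(3*w)/3: I = exp(3*w)*sin(3*w)/3 − ∫ exp(3*w)*cos(3*w) dw.
Apply parts again with u = cos(3*w), dv = exp(3*w) dw: ∫ exp(3*w)*cos(3*w) dw = exp(3*w)*cos(3*w)/3 + I. Substituting back brings back I: I = exp(3*w)*sin(3*w)/3 - exp(3*w)*cos(3*w)/3 − I.
Solving for I: (1 + 1)·I equals the remaining terms, so I = (1/2)·(exp(3*w)*sin(3*w)/3 - exp(3*w)*cos(3*w)/3).

exp(3*w)*sin(3*w)/6 - exp(3*w)*cos(3*w)/6 + C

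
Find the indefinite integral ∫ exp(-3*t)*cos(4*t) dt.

Let I denote the integral. Integrate by parts with u = cos(4*t), dv = exp(-3*t) dt, so v = -exp(-3*t)/3: I = -exp(-3*t)*cos(4*t)/3 − (4/3)·∫ exp(-3*t)*sin(4*t) dt.
Apply parts again with u = sin(4*t), dv = exp(-3*t) dt: ∫ exp(-3*t)*sin(4*t) dt = -exp(-3*t)*sin(4*t)/3 + (4/3)·I. Substituting back brings back I: I = 4*exp(-3*t)*sin(4*t)/9 - exp(-3*t)*cos(4*t)/3 − (16/9)·I.
Solving for I: (1 + 16/9)·I equals the remaining terms, so I = (9/25)·(4*exp(-3*t)*sin(4*t)/9 - exp(-3*t)*cos(4*t)/3).

4*exp(-3*t)*sin(4*t)/25 - 3*exp(-3*t)*cos(4*t)/25 + C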